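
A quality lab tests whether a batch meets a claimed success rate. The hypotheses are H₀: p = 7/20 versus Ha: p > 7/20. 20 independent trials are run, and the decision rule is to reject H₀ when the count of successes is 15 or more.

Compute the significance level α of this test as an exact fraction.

The Type I error probability is α = P(S ≥ 15) computed under H₀, where S ~ Binomial(20, 7/20).
Adding the binomial terms for j = 15 through 20 with p = 7/20 yields 8141536504788768391093/26214400000000000000000000.

8141536504788768391093/26214400000000000000000000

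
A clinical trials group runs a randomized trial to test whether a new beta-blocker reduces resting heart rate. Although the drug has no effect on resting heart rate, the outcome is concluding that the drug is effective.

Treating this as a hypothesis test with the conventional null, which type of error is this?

The null hypothesis here is that the drug has no effect on resting heart rate.
'Concluding that the drug is effective' corresponds to rejecting H₀.
H₀ was rejected but H₀ is true — a Type I error (false positive).

Type I error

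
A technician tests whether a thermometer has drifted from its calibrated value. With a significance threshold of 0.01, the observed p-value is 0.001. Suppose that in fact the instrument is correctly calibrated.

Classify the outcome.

Type I error

The conventional null hypothesis is that the instrument is correctly calibrated.
Since p = 0.001 < α = 0.01, H₀ is rejected.
H₀ is true (actually the instrument is correctly calibrated).
Rejecting a true H₀ is a Type I error.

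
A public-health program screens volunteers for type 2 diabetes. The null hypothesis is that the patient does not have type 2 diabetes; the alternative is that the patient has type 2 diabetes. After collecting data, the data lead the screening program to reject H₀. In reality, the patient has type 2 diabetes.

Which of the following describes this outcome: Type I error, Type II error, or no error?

The test rejected a false H₀ — the decision matches the true state.

No error — this is a correct decision.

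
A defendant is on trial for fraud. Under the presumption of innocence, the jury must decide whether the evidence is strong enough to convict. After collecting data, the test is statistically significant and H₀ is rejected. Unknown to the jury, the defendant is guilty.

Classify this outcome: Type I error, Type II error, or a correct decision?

Neither — the decision is correct.

The conventional null hypothesis here is that the defendant is innocent.
The test rejected a false H₀ — the decision matches the true state.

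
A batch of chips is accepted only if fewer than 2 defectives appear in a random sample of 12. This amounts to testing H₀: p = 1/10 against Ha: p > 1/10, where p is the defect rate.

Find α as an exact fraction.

Under H₀, K ~ Binomial(12, 1/10); the Type I error rate is P(K ≥ 2).
Via the complement, α = 1 − Σ_{j=0}^{1} C(12,j)(1/10)^j(9/10)^{12-j} = 340997748211/1000000000000.

340997748211/1000000000000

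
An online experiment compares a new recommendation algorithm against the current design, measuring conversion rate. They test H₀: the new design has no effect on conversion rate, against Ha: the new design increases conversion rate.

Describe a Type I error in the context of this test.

A Type I error would mean concluding that the new design increases conversion rate when in fact the new design has no effect on conversion rate.

A Type I error is rejecting H₀ when H₀ is true.
Here that means shipping the new feature to all users when actually the new design has no effect on conversion rate.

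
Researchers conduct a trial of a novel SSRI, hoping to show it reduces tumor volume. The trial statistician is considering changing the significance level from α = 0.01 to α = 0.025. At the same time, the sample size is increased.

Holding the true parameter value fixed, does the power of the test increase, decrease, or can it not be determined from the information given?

It increases.

With a larger α the critical value moves toward the center, so more of the Ha sampling distribution lies in the rejection region. Increasing n separates the H₀ and Ha sampling distributions, so under Ha fewer outcomes land in the acceptance region. Both changes push β in the same direction.
Since power = 1 − β and β decreases, power increases.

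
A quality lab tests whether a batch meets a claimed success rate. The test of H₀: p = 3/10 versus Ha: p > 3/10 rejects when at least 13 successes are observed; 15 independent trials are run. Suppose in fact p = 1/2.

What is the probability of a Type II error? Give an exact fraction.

32647/32768

β = P(fail to reject H₀ | Ha true) = P(Y ≤ 12 | p = 1/2), Y ~ Binomial(15, 1/2).
Equivalently, β = 1 − P(Y ≥ 13) = 32647/32768.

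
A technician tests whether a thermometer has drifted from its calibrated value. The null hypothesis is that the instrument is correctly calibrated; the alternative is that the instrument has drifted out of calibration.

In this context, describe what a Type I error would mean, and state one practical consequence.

A Type I error would mean concluding that the instrument has drifted out of calibration when in fact the instrument is correctly calibrated. Consequence: a properly working instrument is taken offline unnecessarily.

A Type I error is rejecting H₀ when H₀ is true.
Here that means pulling the instrument for recalibration when actually the instrument is correctly calibrated.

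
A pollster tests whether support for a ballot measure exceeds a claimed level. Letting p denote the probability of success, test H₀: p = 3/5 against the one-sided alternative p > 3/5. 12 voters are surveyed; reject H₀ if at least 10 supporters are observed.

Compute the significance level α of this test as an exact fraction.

α = P(reject H₀ | H₀ true) = P(K ≥ 10 | p = 3/5), with K ~ Binomial(12, 3/5).
P(K ≥ 10) = Σ_{j=10}^{12} C(12,j)·(3/5)^j·(2/5)^{12-j} = 4074381/48828125.

4074381/48828125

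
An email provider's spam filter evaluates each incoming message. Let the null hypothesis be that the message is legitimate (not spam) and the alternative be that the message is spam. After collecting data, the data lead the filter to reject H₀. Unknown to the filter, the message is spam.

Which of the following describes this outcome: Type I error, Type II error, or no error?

The test rejected a false H₀ — the decision matches the true state.

Neither — the decision is correct.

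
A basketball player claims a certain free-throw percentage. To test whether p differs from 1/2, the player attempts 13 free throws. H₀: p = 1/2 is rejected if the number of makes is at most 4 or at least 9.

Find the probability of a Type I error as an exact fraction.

Under H₀, X ~ Binomial(13, 1/2); α is the probability of landing in either tail, P(X ≤ 4) + P(X ≥ 9).
By symmetry, α = 2·P(X ≤ 4) = 2·(1 + 13 + 78 + 286 + 715)/8192 = 2186/8192 = 1093/4096.

1093/4096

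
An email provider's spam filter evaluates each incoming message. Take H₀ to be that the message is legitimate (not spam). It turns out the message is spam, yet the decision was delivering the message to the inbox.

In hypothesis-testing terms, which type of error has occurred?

'Delivering the message to the inbox' corresponds to failing to reject H₀.
H₀ was not rejected but H₀ is false — a Type II error (false negative).

Type II error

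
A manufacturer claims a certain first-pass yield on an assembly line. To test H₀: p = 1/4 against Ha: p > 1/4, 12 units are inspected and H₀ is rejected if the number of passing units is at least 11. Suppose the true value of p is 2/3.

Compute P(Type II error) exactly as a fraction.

β = P(fail to reject H₀ | Ha true) = P(K ≤ 10 | p = 2/3), K ~ Binomial(12, 2/3).
Adding the binomial probabilities P(K=0)+…+P(K=10) at p = 2/3 gives 502769/531441.

502769/531441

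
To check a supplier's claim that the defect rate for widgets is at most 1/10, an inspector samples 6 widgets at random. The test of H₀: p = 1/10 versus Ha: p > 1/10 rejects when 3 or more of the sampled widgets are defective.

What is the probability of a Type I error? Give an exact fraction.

α = P(reject H₀ | H₀ true) = P(S ≥ 3 | p = 1/10), S ~ Binomial(6, 1/10).
Via the complement, α = 1 − Σ_{j=0}^{2} C(6,j)(1/10)^j(9/10)^{6-j} = 317/20000.

317/20000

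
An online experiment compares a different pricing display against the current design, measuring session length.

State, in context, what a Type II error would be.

With the conventional null hypothesis that the new design has no effect on session length:
A Type II error is failing to reject H₀ when H₀ is false.
Here that means keeping the current design when actually the new design increases session length.

A Type II error would mean concluding that the new design has no effect on session length (or at least failing to establish that the new design increases session length) when in fact the new design increases session length.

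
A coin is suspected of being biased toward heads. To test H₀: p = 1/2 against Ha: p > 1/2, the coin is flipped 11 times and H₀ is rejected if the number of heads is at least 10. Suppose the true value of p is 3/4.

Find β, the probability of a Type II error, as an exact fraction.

β = P(fail to reject H₀ | Ha true) = P(Y ≤ 9 | p = 3/4), Y ~ Binomial(11, 3/4).
Adding the binomial probabilities P(Y=0)+…+P(Y=9) at p = 3/4 gives 1683809/2097152.

1683809/2097152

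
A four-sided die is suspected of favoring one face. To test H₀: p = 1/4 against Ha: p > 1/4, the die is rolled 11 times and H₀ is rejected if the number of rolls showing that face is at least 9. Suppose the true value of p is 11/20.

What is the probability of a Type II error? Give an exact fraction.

β = P(fail to reject H₀ | Ha true) = P(S ≤ 8 | p = 11/20), S ~ Binomial(11, 11/20).
Summing C(11,j)·(11/20)^j·(9/20)^{11-j} for j = 0..8 gives 38288445266097/40960000000000.

38288445266097/40960000000000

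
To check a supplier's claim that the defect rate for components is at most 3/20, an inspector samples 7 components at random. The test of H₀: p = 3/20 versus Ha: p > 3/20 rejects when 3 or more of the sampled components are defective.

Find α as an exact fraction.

The significance level is the probability, assuming p = 3/20, of seeing 3 or more defectives in 7 draws.
Via the complement, α = 1 − Σ_{j=0}^{2} C(7,j)(3/20)^j(17/20)^{7-j} = 18883881/256000000.

18883881/256000000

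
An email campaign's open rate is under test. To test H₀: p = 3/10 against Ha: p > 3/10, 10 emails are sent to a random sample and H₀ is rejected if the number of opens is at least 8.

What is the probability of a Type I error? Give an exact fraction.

1987983/1250000000

Under H₀, Y ~ Binomial(10, 3/10), and α = P(Y ≥ 8).
P(Y ≥ 8) = Σ_{j=8}^{10} C(10,j)·(3/10)^j·(7/10)^{10-j} = 1987983/1250000000.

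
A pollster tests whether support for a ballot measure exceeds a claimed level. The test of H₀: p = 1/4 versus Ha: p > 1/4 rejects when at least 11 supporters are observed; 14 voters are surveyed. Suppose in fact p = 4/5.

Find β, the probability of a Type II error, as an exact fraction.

Under the alternative p = 4/5, K ~ Binomial(14, 4/5); β is the probability the test does not reject, P(K < 11).
Summing C(14,j)·(4/5)^j·(1/5)^{14-j} for j = 0..10 gives 1842102761/6103515625.

1842102761/6103515625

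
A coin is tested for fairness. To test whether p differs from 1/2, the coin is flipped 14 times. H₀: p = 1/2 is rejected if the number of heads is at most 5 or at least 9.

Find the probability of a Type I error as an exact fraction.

Under H₀, Y ~ Binomial(14, 1/2); α is the probability of landing in either tail, P(Y ≤ 5) + P(Y ≥ 9).
The two tails are symmetric, so α = 2·(1 + 14 + 91 + 364 + 1001 + 2002)/2^14 = 6946/16384 = 3473/8192.

3473/8192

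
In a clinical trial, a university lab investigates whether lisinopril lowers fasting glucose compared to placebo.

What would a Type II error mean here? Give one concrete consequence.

A Type II error would mean concluding that the drug has no effect on fasting glucose (or at least failing to establish that the drug lowers fasting glucose) when in fact the drug lowers fasting glucose. Consequence: an effective treatment is shelved and never reaches patients who would benefit.

With the conventional null hypothesis that the drug has no effect on fasting glucose:
A Type II error is failing to reject H₀ when H₀ is false.
Here that means concluding there is insufficient evidence that the drug works when actually the drug lowers fasting glucose.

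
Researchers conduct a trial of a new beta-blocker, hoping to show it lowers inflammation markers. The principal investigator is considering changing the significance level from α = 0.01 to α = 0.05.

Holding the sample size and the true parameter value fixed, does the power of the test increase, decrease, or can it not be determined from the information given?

Relaxing α lowers the evidence threshold; under Ha, outcomes that previously fell short now trigger rejection.
Since power = 1 − β and β decreases, power increases.

It increases.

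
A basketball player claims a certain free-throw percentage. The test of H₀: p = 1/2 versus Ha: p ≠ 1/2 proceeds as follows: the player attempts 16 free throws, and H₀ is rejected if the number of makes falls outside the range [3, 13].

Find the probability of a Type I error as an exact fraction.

137/32768

α = P(K ≤ 2 or K ≥ 14 | p = 1/2), K ~ Binomial(16, 1/2).
The two tails are symmetric, so α = 2·(1 + 16 + 120)/2^16 = 274/65536 = 137/32768.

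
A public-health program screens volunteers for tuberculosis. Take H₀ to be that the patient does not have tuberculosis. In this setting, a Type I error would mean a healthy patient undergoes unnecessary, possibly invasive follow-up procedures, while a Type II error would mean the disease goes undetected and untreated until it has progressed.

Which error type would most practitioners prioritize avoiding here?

The Type II consequence (the disease goes undetected and untreated until it has progressed) is more severe than the Type I consequence (a healthy patient undergoes unnecessary, possibly invasive follow-up procedures).

Type II error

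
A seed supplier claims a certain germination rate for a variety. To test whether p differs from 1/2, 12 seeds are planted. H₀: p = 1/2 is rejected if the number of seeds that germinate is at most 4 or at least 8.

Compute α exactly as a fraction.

Under H₀, X ~ Binomial(12, 1/2); α is the probability of landing in either tail, P(X ≤ 4) + P(X ≥ 8).
The two tails are symmetric, so α = 2·(1 + 12 + 66 + 220 + 495)/2^12 = 1588/4096 = 397/1024.

397/1024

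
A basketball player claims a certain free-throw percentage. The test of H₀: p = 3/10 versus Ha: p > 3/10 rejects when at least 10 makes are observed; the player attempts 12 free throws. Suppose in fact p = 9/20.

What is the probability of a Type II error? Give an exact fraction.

A Type II error is failing to reject when Ha holds: with p = 9/20, β = P(X ≤ 9).
Adding the binomial probabilities P(X=0)+…+P(X=9) at p = 9/20 gives 812745962073749/819200000000000.

812745962073749/819200000000000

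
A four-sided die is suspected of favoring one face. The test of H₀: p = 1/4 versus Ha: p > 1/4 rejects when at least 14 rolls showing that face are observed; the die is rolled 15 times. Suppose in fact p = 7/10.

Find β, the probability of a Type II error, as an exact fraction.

A Type II error is failing to reject when Ha holds: with p = 7/10, β = P(Y ≤ 13).
Adding the binomial probabilities P(Y=0)+…+P(Y=13) at p = 7/10 gives 241183100052963/250000000000000.

241183100052963/250000000000000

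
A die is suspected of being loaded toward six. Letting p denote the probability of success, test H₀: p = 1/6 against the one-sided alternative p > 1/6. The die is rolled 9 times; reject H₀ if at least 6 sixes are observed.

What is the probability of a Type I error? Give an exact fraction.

5723/5038848

α = P(reject H₀ | H₀ true) = P(K ≥ 6 | p = 1/6), with K ~ Binomial(9, 1/6).
Adding the binomial terms for j = 6 through 9 with p = 1/6 yields 5723/5038848.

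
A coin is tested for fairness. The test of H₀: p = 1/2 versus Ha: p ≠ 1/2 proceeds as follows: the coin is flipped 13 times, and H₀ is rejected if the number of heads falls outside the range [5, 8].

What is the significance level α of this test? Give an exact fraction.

α = P(K ≤ 4 or K ≥ 9 | p = 1/2), K ~ Binomial(13, 1/2).
By symmetry, α = 2·P(K ≤ 4) = 2·(1 + 13 + 78 + 286 + 715)/8192 = 2186/8192 = 1093/4096.

1093/4096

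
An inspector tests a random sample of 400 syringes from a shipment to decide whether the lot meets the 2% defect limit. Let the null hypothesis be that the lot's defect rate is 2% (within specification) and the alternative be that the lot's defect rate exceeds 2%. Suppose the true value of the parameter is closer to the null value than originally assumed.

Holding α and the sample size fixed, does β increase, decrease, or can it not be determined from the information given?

It increases.

When the true parameter is near the null value, the test has a harder time distinguishing Ha from H₀.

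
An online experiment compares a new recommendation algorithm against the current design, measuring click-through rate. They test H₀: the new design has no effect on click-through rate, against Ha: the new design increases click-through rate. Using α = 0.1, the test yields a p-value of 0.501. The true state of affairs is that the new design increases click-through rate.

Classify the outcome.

Type II error

Since p = 0.501 ≥ α = 0.1, H₀ is not rejected.
H₀ is false (actually the new design increases click-through rate).
Failing to reject a false H₀ is a Type II error.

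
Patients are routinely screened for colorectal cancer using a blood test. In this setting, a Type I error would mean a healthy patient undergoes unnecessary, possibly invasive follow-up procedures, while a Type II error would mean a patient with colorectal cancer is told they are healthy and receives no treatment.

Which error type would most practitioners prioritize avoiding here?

Type II error

The Type II consequence (a patient with colorectal cancer is told they are healthy and receives no treatment) is more severe than the Type I consequence (a healthy patient undergoes unnecessary, possibly invasive follow-up procedures).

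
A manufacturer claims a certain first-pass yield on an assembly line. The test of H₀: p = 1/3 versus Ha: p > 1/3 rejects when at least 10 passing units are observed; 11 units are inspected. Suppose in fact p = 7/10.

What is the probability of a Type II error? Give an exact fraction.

A Type II error is failing to reject when Ha holds: with p = 7/10, β = P(X ≤ 9).
Summing C(11,j)·(7/10)^j·(3/10)^{11-j} for j = 0..9 gives 2217524751/2500000000.

2217524751/2500000000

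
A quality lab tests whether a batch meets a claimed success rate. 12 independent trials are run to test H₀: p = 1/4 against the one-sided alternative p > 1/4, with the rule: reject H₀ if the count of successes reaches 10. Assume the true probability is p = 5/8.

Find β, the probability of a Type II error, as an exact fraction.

60916742361/68719476736

Under the alternative p = 5/8, Y ~ Binomial(12, 5/8); β is the probability the test does not reject, P(Y < 10).
Equivalently, β = 1 − P(Y ≥ 10) = 60916742361/68719476736.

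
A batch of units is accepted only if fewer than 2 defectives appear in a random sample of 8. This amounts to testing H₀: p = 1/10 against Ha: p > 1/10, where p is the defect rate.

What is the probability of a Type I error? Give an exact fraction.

Under H₀, S ~ Binomial(8, 1/10); the Type I error rate is P(S ≥ 2).
Computing the lower-tail complement: 1 − 81310473/100000000 = 18689527/100000000.

18689527/100000000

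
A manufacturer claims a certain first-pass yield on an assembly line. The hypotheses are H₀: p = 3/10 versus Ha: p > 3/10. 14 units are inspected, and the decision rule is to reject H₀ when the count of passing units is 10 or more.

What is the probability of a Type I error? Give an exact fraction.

The Type I error probability is α = P(Y ≥ 10) computed under H₀, where Y ~ Binomial(14, 3/10).
Adding the binomial terms for j = 10 through 14 with p = 3/10 yields 33313260987/20000000000000.

33313260987/20000000000000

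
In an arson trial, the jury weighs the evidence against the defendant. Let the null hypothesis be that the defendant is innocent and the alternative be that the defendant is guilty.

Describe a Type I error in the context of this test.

A Type I error would mean concluding that the defendant is guilty when in fact the defendant is innocent.

A Type I error is rejecting H₀ when H₀ is true.
Here that means convicting the defendant when actually the defendant is innocent.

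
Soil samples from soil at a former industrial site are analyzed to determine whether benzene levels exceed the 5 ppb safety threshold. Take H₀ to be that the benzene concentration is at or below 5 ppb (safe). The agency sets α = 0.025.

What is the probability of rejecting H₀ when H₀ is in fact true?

0.025

The significance level α is, by definition, the probability of a Type I error — P(reject H₀ | H₀ true).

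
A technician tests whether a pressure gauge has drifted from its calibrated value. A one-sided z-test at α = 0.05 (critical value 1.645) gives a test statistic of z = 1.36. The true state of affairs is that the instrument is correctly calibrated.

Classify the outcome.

The conventional null hypothesis is that the instrument is correctly calibrated.
Since z = 1.36 ≤ z* = 1.645, H₀ is not rejected.
H₀ is true (actually the instrument is correctly calibrated).
The decision matches the true state — no error.

No error (correct decision).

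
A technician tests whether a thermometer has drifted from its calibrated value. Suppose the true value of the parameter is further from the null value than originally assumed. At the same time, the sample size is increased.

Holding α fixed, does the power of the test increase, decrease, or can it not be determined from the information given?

It increases.

A bigger departure from H₀ is easier for the test to detect, so it fails to reject less often. More data shrinks sampling variability; the test statistic under Ha concentrates further from the null value, making rejection more likely. Both changes push β in the same direction.
Since power = 1 − β and β decreases, power increases.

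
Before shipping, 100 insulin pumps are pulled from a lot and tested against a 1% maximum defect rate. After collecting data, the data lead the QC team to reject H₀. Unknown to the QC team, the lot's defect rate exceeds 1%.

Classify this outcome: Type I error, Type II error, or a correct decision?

Neither — the decision is correct.

The conventional null hypothesis here is that the lot's defect rate is 1% (within specification).
The test rejected a false H₀ — the decision matches the true state.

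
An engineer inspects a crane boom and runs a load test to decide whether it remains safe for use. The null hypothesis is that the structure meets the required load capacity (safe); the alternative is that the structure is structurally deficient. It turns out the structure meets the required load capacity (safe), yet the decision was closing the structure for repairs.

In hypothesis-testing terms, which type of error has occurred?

Type I error

'Closing the structure for repairs' corresponds to rejecting H₀.
H₀ was rejected but H₀ is true — a Type I error (false positive).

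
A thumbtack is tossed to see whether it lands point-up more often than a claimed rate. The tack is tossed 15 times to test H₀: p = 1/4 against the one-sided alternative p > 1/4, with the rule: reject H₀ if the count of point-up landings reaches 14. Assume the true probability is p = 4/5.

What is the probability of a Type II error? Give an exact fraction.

25417304461/30517578125

A Type II error is failing to reject when Ha holds: with p = 4/5, β = P(X ≤ 13).
Equivalently, β = 1 − P(X ≥ 14) = 25417304461/30517578125.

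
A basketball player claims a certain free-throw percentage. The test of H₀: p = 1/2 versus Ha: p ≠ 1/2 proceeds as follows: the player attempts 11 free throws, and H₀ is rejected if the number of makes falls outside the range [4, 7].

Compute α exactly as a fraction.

29/128

The significance level is the null-hypothesis probability of the rejection region {≤3} ∪ {≥8}.
The two tails are symmetric, so α = 2·(1 + 11 + 55 + 165)/2^11 = 464/2048 = 29/128.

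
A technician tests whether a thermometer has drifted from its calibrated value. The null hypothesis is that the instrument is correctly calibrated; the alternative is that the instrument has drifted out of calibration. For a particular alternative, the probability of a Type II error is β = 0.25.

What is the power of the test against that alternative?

Power = 1 − β = 1 − 0.25 = 0.75.

0.75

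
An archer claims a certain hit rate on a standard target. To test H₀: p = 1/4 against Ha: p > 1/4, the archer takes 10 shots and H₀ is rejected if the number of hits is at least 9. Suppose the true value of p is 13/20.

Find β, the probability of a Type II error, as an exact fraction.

9359826552041/10240000000000

A Type II error is failing to reject when Ha holds: with p = 13/20, β = P(K ≤ 8).
Summing C(10,j)·(13/20)^j·(7/20)^{10-j} for j = 0..8 gives 9359826552041/10240000000000.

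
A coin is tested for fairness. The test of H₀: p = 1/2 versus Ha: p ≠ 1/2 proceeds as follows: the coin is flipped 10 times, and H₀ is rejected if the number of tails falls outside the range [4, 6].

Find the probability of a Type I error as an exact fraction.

11/32

Under H₀, S ~ Binomial(10, 1/2); α is the probability of landing in either tail, P(S ≤ 3) + P(S ≥ 7).
By symmetry, α = 2·P(S ≤ 3) = 2·(1 + 10 + 45 + 120)/1024 = 352/1024 = 11/32.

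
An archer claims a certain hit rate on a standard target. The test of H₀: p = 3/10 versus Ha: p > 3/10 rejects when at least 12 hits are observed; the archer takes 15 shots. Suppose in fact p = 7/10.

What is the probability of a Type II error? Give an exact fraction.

87891509014119/125000000000000

A Type II error is failing to reject when Ha holds: with p = 7/10, β = P(X ≤ 11).
Adding the binomial probabilities P(X=0)+…+P(X=11) at p = 7/10 gives 87891509014119/125000000000000.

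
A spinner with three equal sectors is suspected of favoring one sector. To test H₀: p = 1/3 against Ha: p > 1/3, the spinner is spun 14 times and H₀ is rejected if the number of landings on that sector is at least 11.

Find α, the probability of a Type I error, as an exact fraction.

3305/4782969

The Type I error probability is α = P(X ≥ 11) computed under H₀, where X ~ Binomial(14, 1/3).
P(X ≥ 11) = Σ_{j=11}^{14} C(14,j)·(1/3)^j·(2/3)^{14-j} = 3305/4782969.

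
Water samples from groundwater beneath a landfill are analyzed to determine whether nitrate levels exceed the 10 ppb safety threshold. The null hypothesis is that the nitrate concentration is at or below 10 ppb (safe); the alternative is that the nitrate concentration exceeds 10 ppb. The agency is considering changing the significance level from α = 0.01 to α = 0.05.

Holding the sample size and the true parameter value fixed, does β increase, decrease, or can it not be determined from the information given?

It decreases.

Relaxing α lowers the evidence threshold; under Ha, outcomes that previously fell short now trigger rejection.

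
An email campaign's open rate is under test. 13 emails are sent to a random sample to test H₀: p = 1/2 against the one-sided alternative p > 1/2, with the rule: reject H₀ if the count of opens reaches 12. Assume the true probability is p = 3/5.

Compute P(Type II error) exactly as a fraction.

1205291336/1220703125

Under the alternative p = 3/5, K ~ Binomial(13, 3/5); β is the probability the test does not reject, P(K < 12).
Summing C(13,j)·(3/5)^j·(2/5)^{13-j} for j = 0..11 gives 1205291336/1220703125.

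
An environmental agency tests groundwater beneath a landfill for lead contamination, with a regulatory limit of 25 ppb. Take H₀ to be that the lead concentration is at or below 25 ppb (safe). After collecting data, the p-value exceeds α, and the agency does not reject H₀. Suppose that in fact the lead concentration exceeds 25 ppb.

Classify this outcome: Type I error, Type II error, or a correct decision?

H₀ was not rejected, but H₀ is actually false.
Failing to reject a false null hypothesis is a Type II error (false negative).

Type II error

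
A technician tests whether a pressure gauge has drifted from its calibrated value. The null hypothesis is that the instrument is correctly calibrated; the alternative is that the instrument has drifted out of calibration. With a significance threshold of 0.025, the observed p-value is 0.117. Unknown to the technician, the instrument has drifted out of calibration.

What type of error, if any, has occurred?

Since p = 0.117 ≥ α = 0.025, H₀ is not rejected.
H₀ is false (actually the instrument has drifted out of calibration).
Failing to reject a false H₀ is a Type II error.

Type II error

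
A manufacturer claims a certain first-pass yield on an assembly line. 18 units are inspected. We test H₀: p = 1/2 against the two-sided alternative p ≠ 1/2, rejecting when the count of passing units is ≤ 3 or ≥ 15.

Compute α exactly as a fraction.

α = P(Y ≤ 3 or Y ≥ 15 | p = 1/2), Y ~ Binomial(18, 1/2).
By symmetry, α = 2·P(Y ≤ 3) = 2·(1 + 18 + 153 + 816)/262144 = 1976/262144 = 247/32768.

247/32768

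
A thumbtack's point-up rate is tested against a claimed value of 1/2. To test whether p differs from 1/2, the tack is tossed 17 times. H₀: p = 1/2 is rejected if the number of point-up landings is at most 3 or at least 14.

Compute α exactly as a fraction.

Under H₀, K ~ Binomial(17, 1/2); α is the probability of landing in either tail, P(K ≤ 3) + P(K ≥ 14).
Each tail has probability (1 + 17 + 136 + 680)/131072; doubling gives α = 1668/131072 = 417/32768.

417/32768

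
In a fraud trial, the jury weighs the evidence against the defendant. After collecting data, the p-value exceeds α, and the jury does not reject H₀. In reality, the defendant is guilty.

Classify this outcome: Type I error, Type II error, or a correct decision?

The conventional null hypothesis here is that the defendant is innocent.
H₀ was not rejected, but H₀ is actually false.
Failing to reject a false null hypothesis is a Type II error (false negative).

Type II error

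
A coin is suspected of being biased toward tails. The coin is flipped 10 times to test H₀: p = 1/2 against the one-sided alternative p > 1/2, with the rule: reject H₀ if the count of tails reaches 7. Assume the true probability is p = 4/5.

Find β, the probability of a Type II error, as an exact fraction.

β = P(fail to reject H₀ | Ha true) = P(S ≤ 6 | p = 4/5), S ~ Binomial(10, 4/5).
Summing C(10,j)·(4/5)^j·(1/5)^{10-j} for j = 0..6 gives 1180409/9765625.

1180409/9765625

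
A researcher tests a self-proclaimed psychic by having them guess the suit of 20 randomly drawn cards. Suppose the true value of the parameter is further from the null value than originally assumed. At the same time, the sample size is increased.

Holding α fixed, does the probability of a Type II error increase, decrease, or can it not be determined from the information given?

It decreases.

The further the true parameter sits from the null value, the more of the Ha sampling distribution falls in the rejection region. Increasing n separates the H₀ and Ha sampling distributions, so under Ha fewer outcomes land in the acceptance region. Both changes push β in the same direction.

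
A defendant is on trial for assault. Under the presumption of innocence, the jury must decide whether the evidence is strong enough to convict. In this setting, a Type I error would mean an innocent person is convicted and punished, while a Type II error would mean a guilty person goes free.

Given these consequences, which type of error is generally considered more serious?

The Type I consequence (an innocent person is convicted and punished) is more severe than the Type II consequence (a guilty person goes free).

Type I error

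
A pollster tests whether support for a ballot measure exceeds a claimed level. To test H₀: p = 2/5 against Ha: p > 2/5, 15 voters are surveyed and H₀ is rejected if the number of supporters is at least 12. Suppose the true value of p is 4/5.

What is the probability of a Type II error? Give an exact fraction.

10737240461/30517578125

A Type II error is failing to reject when Ha holds: with p = 4/5, β = P(Y ≤ 11).
Adding the binomial probabilities P(Y=0)+…+P(Y=11) at p = 4/5 gives 10737240461/30517578125.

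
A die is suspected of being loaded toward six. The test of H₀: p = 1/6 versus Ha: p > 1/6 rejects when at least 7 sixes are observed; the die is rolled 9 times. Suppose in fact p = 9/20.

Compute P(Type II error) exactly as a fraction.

Under the alternative p = 9/20, X ~ Binomial(9, 9/20); β is the probability the test does not reject, P(X < 7).
Equivalently, β = 1 − P(X ≥ 7) = 30407271323/32000000000.

30407271323/32000000000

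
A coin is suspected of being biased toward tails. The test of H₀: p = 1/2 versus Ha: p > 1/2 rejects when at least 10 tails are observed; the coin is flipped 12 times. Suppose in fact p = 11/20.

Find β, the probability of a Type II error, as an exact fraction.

784677287856069/819200000000000

Under the alternative p = 11/20, X ~ Binomial(12, 11/20); β is the probability the test does not reject, P(X < 10).
Equivalently, β = 1 − P(X ≥ 10) = 784677287856069/819200000000000.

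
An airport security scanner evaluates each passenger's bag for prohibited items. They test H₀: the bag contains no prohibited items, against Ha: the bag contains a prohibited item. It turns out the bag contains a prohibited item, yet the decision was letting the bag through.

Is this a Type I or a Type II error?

'Letting the bag through' corresponds to failing to reject H₀.
H₀ was not rejected but H₀ is false — a Type II error (false negative).

Type II error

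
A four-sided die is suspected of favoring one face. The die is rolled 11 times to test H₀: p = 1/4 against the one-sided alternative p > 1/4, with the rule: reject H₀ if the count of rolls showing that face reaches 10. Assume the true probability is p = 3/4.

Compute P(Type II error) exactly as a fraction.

β = P(fail to reject H₀ | Ha true) = P(Y ≤ 9 | p = 3/4), Y ~ Binomial(11, 3/4).
Equivalently, β = 1 − P(Y ≥ 10) = 1683809/2097152.

1683809/2097152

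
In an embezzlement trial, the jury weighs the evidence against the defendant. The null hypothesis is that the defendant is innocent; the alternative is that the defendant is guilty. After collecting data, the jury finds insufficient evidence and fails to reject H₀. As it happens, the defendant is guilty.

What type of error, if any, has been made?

Type II error

H₀ was not rejected, but H₀ is actually false.
Failing to reject a false null hypothesis is a Type II error (false negative).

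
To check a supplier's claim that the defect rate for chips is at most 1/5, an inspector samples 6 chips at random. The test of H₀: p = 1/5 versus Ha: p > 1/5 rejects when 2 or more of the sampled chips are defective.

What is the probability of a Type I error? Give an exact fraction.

1077/3125

The significance level is the probability, assuming p = 1/5, of seeing 2 or more defectives in 6 draws.
α = 1 − P(K ≤ 1) = 1 − 2048/3125 = 1077/3125.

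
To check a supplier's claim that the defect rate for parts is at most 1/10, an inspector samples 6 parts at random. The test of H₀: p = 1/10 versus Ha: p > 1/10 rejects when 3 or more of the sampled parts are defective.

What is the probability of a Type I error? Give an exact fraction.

The significance level is the probability, assuming p = 1/10, of seeing 3 or more defectives in 6 draws.
Computing the lower-tail complement: 1 − 19683/20000 = 317/20000.

317/20000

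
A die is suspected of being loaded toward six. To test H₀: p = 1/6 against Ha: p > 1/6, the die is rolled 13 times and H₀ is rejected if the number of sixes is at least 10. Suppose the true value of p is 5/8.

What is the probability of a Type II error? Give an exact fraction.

107331531597/137438953472

A Type II error is failing to reject when Ha holds: with p = 5/8, β = P(K ≤ 9).
Summing C(13,j)·(5/8)^j·(3/8)^{13-j} for j = 0..9 gives 107331531597/137438953472.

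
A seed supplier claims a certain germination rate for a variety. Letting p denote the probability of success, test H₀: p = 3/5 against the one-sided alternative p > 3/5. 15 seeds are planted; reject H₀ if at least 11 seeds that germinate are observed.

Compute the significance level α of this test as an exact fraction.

The Type I error probability is α = P(X ≥ 11) computed under H₀, where X ~ Binomial(15, 3/5).
P(X ≥ 11) = Σ_{j=11}^{15} C(15,j)·(3/5)^j·(2/5)^{15-j} = 6630789357/30517578125.

6630789357/30517578125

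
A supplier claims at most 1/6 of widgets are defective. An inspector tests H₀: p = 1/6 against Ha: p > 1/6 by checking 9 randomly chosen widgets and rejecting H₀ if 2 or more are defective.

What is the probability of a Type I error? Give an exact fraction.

Under H₀, X ~ Binomial(9, 1/6); the Type I error rate is P(X ≥ 2).
Computing the lower-tail complement: 1 − 2734375/5038848 = 2304473/5038848.

2304473/5038848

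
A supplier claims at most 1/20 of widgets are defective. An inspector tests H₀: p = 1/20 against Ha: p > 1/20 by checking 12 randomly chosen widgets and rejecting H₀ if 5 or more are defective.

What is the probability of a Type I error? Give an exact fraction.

α = P(reject H₀ | H₀ true) = P(S ≥ 5 | p = 1/20), S ~ Binomial(12, 1/20).
α = 1 − P(S ≤ 4) = 1 − 409524655607633/409600000000000 = 75344392367/409600000000000.

75344392367/409600000000000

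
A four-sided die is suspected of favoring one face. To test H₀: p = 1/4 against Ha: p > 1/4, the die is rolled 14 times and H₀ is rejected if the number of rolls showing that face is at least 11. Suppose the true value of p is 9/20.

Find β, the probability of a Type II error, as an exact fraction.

β = P(fail to reject H₀ | Ha true) = P(K ≤ 10 | p = 9/20), K ~ Binomial(14, 9/20).
Equivalently, β = 1 − P(K ≥ 11) = 809836111480091663/819200000000000000.

809836111480091663/819200000000000000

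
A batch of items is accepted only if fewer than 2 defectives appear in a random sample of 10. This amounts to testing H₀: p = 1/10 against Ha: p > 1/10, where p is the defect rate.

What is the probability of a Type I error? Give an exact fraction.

2639010709/10000000000

α = P(reject H₀ | H₀ true) = P(K ≥ 2 | p = 1/10), K ~ Binomial(10, 1/10).
Computing the lower-tail complement: 1 − 7360989291/10000000000 = 2639010709/10000000000.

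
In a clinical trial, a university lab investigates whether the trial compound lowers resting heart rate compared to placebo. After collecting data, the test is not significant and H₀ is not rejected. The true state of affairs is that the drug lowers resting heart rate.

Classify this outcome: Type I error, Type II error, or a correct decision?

The conventional null hypothesis here is that the drug has no effect on resting heart rate.
H₀ was not rejected, but H₀ is actually false.
Failing to reject a false null hypothesis is a Type II error (false negative).

Type II error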